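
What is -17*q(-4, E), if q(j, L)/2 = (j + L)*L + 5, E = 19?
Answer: -9860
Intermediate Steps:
q(j, L) = 10 + 2*L*(L + j) (q(j, L) = 2*((j + L)*L + 5) = 2*((L + j)*L + 5) = 2*(L*(L + j) + 5) = 2*(5 + L*(L + j)) = 10 + 2*L*(L + j))
-17*q(-4, E) = -17*(10 + 2*19**2 + 2*19*(-4)) = -17*(10 + 2*361 - 152) = -17*(10 + 722 - 152) = -17*580 = -9860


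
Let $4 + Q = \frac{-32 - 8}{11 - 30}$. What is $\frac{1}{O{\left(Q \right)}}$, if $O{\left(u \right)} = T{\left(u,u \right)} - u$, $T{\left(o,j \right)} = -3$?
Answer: $- \frac{19}{21} \approx -0.90476$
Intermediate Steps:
$Q = - \frac{36}{19}$ ($Q = -4 + \frac{-32 - 8}{11 - 30} = -4 - \frac{40}{-19} = -4 - - \frac{40}{19} = -4 + \frac{40}{19} = - \frac{36}{19} \approx -1.8947$)
$O{\left(u \right)} = -3 - u$
$\frac{1}{O{\left(Q \right)}} = \frac{1}{-3 - - \frac{36}{19}} = \frac{1}{-3 + \frac{36}{19}} = \frac{1}{- \frac{21}{19}} = - \frac{19}{21}$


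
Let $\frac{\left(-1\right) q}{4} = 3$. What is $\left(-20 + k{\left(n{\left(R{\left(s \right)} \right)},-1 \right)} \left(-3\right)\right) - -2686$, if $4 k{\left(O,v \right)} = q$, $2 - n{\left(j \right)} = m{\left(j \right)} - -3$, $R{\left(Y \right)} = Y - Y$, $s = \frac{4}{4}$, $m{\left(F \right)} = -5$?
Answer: $2675$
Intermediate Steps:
$q = -12$ ($q = \left(-4\right) 3 = -12$)
$s = 1$ ($s = 4 \cdot \frac{1}{4} = 1$)
$R{\left(Y \right)} = 0$
$n{\left(j \right)} = 4$ ($n{\left(j \right)} = 2 - \left(-5 - -3\right) = 2 - \left(-5 + 3\right) = 2 - -2 = 2 + 2 = 4$)
$k{\left(O,v \right)} = -3$ ($k{\left(O,v \right)} = \frac{1}{4} \left(-12\right) = -3$)
$\left(-20 + k{\left(n{\left(R{\left(s \right)} \right)},-1 \right)} \left(-3\right)\right) - -2686 = \left(-20 - -9\right) - -2686 = \left(-20 + 9\right) + 2686 = -11 + 2686 = 2675$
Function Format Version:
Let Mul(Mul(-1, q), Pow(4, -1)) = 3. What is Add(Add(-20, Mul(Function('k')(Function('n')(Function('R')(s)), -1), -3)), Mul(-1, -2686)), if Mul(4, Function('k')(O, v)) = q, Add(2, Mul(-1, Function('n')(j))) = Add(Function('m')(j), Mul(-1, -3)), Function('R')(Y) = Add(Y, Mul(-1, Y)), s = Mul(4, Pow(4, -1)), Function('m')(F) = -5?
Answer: 2675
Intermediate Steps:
q = -12 (q = Mul(-4, 3) = -12)
s = 1 (s = Mul(4, Rational(1, 4)) = 1)
Function('R')(Y) = 0
Function('n')(j) = 4 (Function('n')(j) = Add(2, Mul(-1, Add(-5, Mul(-1, -3)))) = Add(2, Mul(-1, Add(-5, 3))) = Add(2, Mul(-1, -2)) = Add(2, 2) = 4)
Function('k')(O, v) = -3 (Function('k')(O, v) = Mul(Rational(1, 4), -12) = -3)
Add(Add(-20, Mul(Function('k')(Function('n')(Function('R')(s)), -1), -3)), Mul(-1, -2686)) = Add(Add(-20, Mul(-3, -3)), Mul(-1, -2686)) = Add(Add(-20, 9), 2686) = Add(-11, 2686) = 2675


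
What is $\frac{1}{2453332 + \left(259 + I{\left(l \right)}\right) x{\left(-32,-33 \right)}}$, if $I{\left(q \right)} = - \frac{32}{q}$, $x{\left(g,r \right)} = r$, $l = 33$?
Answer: $\frac{1}{2444817} \approx 4.0903 \cdot 10^{-7}$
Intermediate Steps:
$\frac{1}{2453332 + \left(259 + I{\left(l \right)}\right) x{\left(-32,-33 \right)}} = \frac{1}{2453332 + \left(259 - \frac{32}{33}\right) \left(-33\right)} = \frac{1}{2453332 + \frac{8515}{33} \left(-33\right)} = \frac{1}{2453332 - 8515} = \frac{1}{2444817}$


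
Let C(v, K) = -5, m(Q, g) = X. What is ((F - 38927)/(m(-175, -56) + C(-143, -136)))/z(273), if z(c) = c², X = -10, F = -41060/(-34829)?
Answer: 1355747423/38936558115 ≈ 0.034819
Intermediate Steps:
F = 41060/34829 (F = -41060*(-1/34829) = 41060/34829 ≈ 1.1789)
m(Q, g) = -10
((F - 38927)/(m(-175, -56) + C(-143, -136)))/z(273) = ((41060/34829 - 38927)/(-10 - 5))/(273²) = -1355747423/34829/(-15)/74529 = -1355747423/34829*(-1/15)*(1/74529) = (1355747423/522435)*(1/74529) = 1355747423/38936558115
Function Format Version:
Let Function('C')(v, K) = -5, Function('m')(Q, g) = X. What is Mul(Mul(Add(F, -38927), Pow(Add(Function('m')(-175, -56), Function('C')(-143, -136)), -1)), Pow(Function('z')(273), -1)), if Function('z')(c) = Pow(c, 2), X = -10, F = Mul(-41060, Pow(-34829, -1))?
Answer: Rational(1355747423, 38936558115) ≈ 0.034819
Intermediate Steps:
F = Rational(41060, 34829) (F = Mul(-41060, Rational(-1, 34829)) = Rational(41060, 34829) ≈ 1.1789)
Function('m')(Q, g) = -10
Mul(Mul(Add(F, -38927), Pow(Add(Function('m')(-175, -56), Function('C')(-143, -136)), -1)), Pow(Function('z')(273), -1)) = Mul(Mul(Add(Rational(41060, 34829), -38927), Pow(Add(-10, -5), -1)), Pow(Pow(273, 2), -1)) = Mul(Mul(Rational(-1355747423, 34829), Pow(-15, -1)), Pow(74529, -1)) = Mul(Mul(Rational(-1355747423, 34829), Rational(-1, 15)), Rational(1, 74529)) = Mul(Rational(1355747423, 522435), Rational(1, 74529)) = Rational(1355747423, 38936558115)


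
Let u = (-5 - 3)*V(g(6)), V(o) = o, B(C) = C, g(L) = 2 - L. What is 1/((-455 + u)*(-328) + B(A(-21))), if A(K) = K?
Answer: 1/138723 ≈ 7.2086e-6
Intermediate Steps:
u = 32 (u = (-5 - 3)*(2 - 1*6) = -8*(2 - 6) = -8*(-4) = 32)
1/((-455 + u)*(-328) + B(A(-21))) = 1/((-455 + 32)*(-328) - 21) = 1/(-423*(-328) - 21) = 1/(138744 - 21) = 1/138723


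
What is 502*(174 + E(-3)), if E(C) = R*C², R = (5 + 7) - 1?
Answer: 137046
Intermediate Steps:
R = 11 (R = 12 - 1 = 11)
E(C) = 11*C²
502*(174 + E(-3)) = 502*(174 + 11*(-3)²) = 502*(174 + 11*9) = 502*(174 + 99) = 502*273 = 137046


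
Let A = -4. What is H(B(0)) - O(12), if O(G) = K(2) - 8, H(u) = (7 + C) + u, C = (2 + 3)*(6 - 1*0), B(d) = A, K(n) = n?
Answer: 39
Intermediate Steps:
B(d) = -4
C = 30 (C = 5*(6 + 0) = 5*6 = 30)
H(u) = 37 + u (H(u) = (7 + 30) + u = 37 + u)
O(G) = -6 (O(G) = 2 - 8 = -6)
H(B(0)) - O(12) = (37 - 4) - 1*(-6) = 33 + 6 = 39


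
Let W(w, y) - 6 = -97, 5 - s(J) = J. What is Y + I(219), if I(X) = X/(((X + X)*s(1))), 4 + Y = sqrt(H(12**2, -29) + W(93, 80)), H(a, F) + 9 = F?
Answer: -31/8 + I*sqrt(129) ≈ -3.875 + 11.358*I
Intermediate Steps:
s(J) = 5 - J
H(a, F) = -9 + F
W(w, y) = -91 (W(w, y) = 6 - 97 = -91)
Y = -4 + I*sqrt(129) (Y = -4 + sqrt((-9 - 29) - 91) = -4 + sqrt(-38 - 91) = -4 + sqrt(-129) = -4 + I*sqrt(129) ≈ -4.0 + 11.358*I)
I(X) = 1/8 (I(X) = X/(((X + X)*(5 - 1*1))) = X/(((2*X)*(5 - 1))) = X/(((2*X)*4)) = X/((8*X)) = X*(1/(8*X)) = 1/8)
Y + I(219) = (-4 + I*sqrt(129)) + 1/8 = -31/8 + I*sqrt(129)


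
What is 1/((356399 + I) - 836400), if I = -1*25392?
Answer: -1/505393 ≈ -1.9787e-6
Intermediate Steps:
I = -25392
1/((356399 + I) - 836400) = 1/((356399 - 25392) - 836400) = 1/(331007 - 836400) = 1/(-505393) = -1/505393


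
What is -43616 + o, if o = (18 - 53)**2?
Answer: -42391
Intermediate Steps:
o = 1225 (o = (-35)**2 = 1225)
-43616 + o = -43616 + 1225 = -42391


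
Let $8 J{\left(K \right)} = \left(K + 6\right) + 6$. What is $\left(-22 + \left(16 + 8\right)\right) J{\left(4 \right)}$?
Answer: $4$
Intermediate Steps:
$J{\left(K \right)} = \frac{3}{2} + \frac{K}{8}$ ($J{\left(K \right)} = \frac{\left(K + 6\right) + 6}{8} = \frac{\left(6 + K\right) + 6}{8} = \frac{12 + K}{8} = \frac{3}{2} + \frac{K}{8}$)
$\left(-22 + \left(16 + 8\right)\right) J{\left(4 \right)} = \left(-22 + \left(16 + 8\right)\right) \left(\frac{3}{2} + \frac{1}{8} \cdot 4\right) = \left(-22 + 24\right) \left(\frac{3}{2} + \frac{1}{2}\right) = 2 \cdot 2 = 4$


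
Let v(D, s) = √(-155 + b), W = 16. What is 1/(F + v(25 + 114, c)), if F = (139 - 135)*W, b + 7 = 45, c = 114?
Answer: 64/4213 - 3*I*√13/4213 ≈ 0.015191 - 0.0025674*I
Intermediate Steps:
b = 38 (b = -7 + 45 = 38)
F = 64 (F = (139 - 135)*16 = 4*16 = 64)
v(D, s) = 3*I*√13 (v(D, s) = √(-155 + 38) = √(-117) = 3*I*√13)
1/(F + v(25 + 114, c)) = 1/(64 + 3*I*√13)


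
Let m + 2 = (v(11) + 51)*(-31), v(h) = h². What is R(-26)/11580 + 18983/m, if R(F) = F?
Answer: -9165076/2573655 ≈ -3.5611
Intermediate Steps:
m = -5334 (m = -2 + (11² + 51)*(-31) = -2 + (121 + 51)*(-31) = -2 + 172*(-31) = -2 - 5332 = -5334)
R(-26)/11580 + 18983/m = -26/11580 + 18983/(-5334) = -26*1/11580 + 18983*(-1/5334) = -13/5790 - 18983/5334 = -9165076/2573655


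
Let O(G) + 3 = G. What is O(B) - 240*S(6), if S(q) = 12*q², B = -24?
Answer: -103707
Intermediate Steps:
O(G) = -3 + G
O(B) - 240*S(6) = (-3 - 24) - 2880*6² = -27 - 2880*36 = -27 - 240*432 = -27 - 103680 = -103707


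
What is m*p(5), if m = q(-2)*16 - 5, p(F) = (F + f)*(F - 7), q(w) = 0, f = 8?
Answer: 130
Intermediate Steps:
p(F) = (-7 + F)*(8 + F) (p(F) = (F + 8)*(F - 7) = (8 + F)*(-7 + F) = (-7 + F)*(8 + F))
m = -5 (m = 0*16 - 5 = 0 - 5 = -5)
m*p(5) = -5*(-56 + 5 + 5**2) = -5*(-56 + 5 + 25) = -5*(-26) = 130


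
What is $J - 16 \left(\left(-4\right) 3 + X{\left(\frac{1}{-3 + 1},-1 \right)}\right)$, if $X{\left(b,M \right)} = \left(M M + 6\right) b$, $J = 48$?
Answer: $296$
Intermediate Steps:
$X{\left(b,M \right)} = b \left(6 + M^{2}\right)$ ($X{\left(b,M \right)} = \left(M^{2} + 6\right) b = \left(6 + M^{2}\right) b = b \left(6 + M^{2}\right)$)
$J - 16 \left(\left(-4\right) 3 + X{\left(\frac{1}{-3 + 1},-1 \right)}\right) = 48 - 16 \left(\left(-4\right) 3 + \frac{6 + \left(-1\right)^{2}}{-3 + 1}\right) = 48 - 16 \left(-12 + \frac{6 + 1}{-2}\right) = 48 - 16 \left(-12 - \frac{7}{2}\right) = 48 - -248 = 48 + 248 = 296$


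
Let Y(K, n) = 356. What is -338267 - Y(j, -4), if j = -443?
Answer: -338623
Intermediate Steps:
-338267 - Y(j, -4) = -338267 - 1*356 = -338267 - 356 = -338623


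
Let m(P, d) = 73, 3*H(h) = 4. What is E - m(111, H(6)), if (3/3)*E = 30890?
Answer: 30817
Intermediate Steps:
E = 30890
H(h) = 4/3 (H(h) = (⅓)*4 = 4/3)
E - m(111, H(6)) = 30890 - 1*73 = 30890 - 73 = 30817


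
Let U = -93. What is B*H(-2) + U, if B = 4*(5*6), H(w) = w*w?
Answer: 387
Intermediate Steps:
H(w) = w²
B = 120 (B = 4*30 = 120)
B*H(-2) + U = 120*(-2)² - 93 = 120*4 - 93 = 480 - 93 = 387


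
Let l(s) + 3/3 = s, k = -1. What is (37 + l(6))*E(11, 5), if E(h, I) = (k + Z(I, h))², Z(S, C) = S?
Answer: 672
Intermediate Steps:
l(s) = -1 + s
E(h, I) = (-1 + I)²
(37 + l(6))*E(11, 5) = (37 + (-1 + 6))*(-1 + 5)² = (37 + 5)*4² = 42*16 = 672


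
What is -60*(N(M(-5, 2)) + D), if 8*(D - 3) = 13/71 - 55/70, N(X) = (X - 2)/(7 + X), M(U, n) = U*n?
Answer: -825975/1988 ≈ -415.48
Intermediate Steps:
N(X) = (-2 + X)/(7 + X)
D = 23257/7952 (D = 3 + (13/71 - 55/70)/8 = 3 + (13*(1/71) - 55*1/70)/8 = 3 + (13/71 - 11/14)/8 = 3 + (⅛)*(-599/994) = 3 - 599/7952 = 23257/7952 ≈ 2.9247)
-60*(N(M(-5, 2)) + D) = -60*((-2 - 5*2)/(7 - 5*2) + 23257/7952) = -60*((-2 - 10)/(7 - 10) + 23257/7952) = -60*(-12/(-3) + 23257/7952) = -60*(-⅓*(-12) + 23257/7952) = -60*(4 + 23257/7952) = -60*55065/7952 = -825975/1988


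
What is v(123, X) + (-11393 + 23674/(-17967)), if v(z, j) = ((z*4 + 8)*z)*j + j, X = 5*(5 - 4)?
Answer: 5320220630/17967 ≈ 2.9611e+5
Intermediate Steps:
X = 5 (X = 5*1 = 5)
v(z, j) = j + j*z*(8 + 4*z) (v(z, j) = ((4*z + 8)*z)*j + j = ((8 + 4*z)*z)*j + j = (z*(8 + 4*z))*j + j = j*z*(8 + 4*z) + j = j + j*z*(8 + 4*z))
v(123, X) + (-11393 + 23674/(-17967)) = 5*(1 + 4*123² + 8*123) + (-11393 + 23674/(-17967)) = 5*(1 + 4*15129 + 984) + (-11393 + 23674*(-1/17967)) = 5*(1 + 60516 + 984) + (-11393 - 23674/17967) = 5*61501 - 204721705/17967 = 307505 - 204721705/17967 = 5320220630/17967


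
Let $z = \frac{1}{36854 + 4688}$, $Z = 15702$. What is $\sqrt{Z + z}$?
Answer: $\frac{\sqrt{27097534411870}}{41542} \approx 125.31$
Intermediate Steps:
$z = \frac{1}{41542} \approx 2.4072 \cdot 10^{-5}$
$\sqrt{Z + z} = \sqrt{15702 + \frac{1}{41542}} = \sqrt{\frac{652292485}{41542}} = \frac{\sqrt{27097534411870}}{41542}$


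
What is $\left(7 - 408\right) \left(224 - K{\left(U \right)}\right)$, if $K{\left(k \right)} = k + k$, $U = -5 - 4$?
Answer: $-97042$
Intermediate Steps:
$U = -9$ ($U = -5 - 4 = -9$)
$K{\left(k \right)} = 2 k$
$\left(7 - 408\right) \left(224 - K{\left(U \right)}\right) = \left(7 - 408\right) \left(224 - 2 \left(-9\right)\right) = - 401 \left(224 - -18\right) = - 401 \left(224 + 18\right) = \left(-401\right) 242 = -97042$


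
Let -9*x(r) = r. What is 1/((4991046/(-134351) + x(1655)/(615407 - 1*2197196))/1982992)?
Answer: -3792738724934089392/71052812600741 ≈ -53379.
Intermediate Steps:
x(r) = -r/9
1/((4991046/(-134351) + x(1655)/(615407 - 1*2197196))/1982992) = 1/((4991046/(-134351) + (-⅑*1655)/(615407 - 1*2197196))/1982992) = 1/((4991046*(-1/134351) - 1655/(9*(615407 - 2197196)))*(1/1982992)) = 1/((-4991046/134351 - 1655/9/(-1581789))*(1/1982992)) = 1/((-4991046/134351 - 1655/9*(-1/1581789))*(1/1982992)) = 1/((-4991046/134351 + 1655/14236101)*(1/1982992)) = 1/(-71052812600741/1912634405451*1/1982992) = 1/(-71052812600741/3792738724934089392) = -3792738724934089392/71052812600741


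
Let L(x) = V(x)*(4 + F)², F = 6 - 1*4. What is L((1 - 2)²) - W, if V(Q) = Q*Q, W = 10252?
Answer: -10216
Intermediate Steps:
V(Q) = Q²
F = 2 (F = 6 - 4 = 2)
L(x) = 36*x² (L(x) = x²*(4 + 2)² = x²*6² = x²*36 = 36*x²)
L((1 - 2)²) - W = 36*((1 - 2)²)² - 1*10252 = 36*((-1)²)² - 10252 = 36*1² - 10252 = 36*1 - 10252 = 36 - 10252 = -10216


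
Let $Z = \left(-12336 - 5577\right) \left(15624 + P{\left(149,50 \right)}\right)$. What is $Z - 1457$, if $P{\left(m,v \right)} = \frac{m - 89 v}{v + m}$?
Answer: $- \frac{55617915818}{199} \approx -2.7949 \cdot 10^{8}$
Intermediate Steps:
$P{\left(m,v \right)} = \frac{m - 89 v}{m + v}$
$Z = - \frac{55617625875}{199}$ ($Z = \left(-12336 - 5577\right) \left(15624 + \frac{149 - 4450}{149 + 50}\right) = - 17913 \left(15624 + \frac{149 - 4450}{199}\right) = - 17913 \left(15624 + \frac{1}{199} \left(-4301\right)\right) = - 17913 \left(15624 - \frac{4301}{199}\right) = \left(-17913\right) \frac{3104875}{199} = - \frac{55617625875}{199} \approx -2.7949 \cdot 10^{8}$)
$Z - 1457 = - \frac{55617625875}{199} - 1457 = - \frac{55617915818}{199}$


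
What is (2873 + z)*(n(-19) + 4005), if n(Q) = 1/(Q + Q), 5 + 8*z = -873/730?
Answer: 2552787391633/221920 ≈ 1.1503e+7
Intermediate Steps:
z = -4523/5840 (z = -5/8 + (-873/730)/8 = -5/8 + (-873*1/730)/8 = -5/8 + (1/8)*(-873/730) = -5/8 - 873/5840 = -4523/5840 ≈ -0.77449)
n(Q) = 1/(2*Q)
(2873 + z)*(n(-19) + 4005) = (2873 - 4523/5840)*((1/2)/(-19) + 4005) = 16773797*((1/2)*(-1/19) + 4005)/5840 = 16773797*(-1/38 + 4005)/5840 = (16773797/5840)*(152189/38) = 2552787391633/221920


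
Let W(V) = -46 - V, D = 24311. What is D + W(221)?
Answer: 24044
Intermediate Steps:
D + W(221) = 24311 + (-46 - 1*221) = 24311 + (-46 - 221) = 24311 - 267 = 24044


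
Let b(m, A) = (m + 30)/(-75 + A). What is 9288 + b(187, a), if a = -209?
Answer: 2637575/284 ≈ 9287.2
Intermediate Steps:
b(m, A) = (30 + m)/(-75 + A)
9288 + b(187, a) = 9288 + (30 + 187)/(-75 - 209) = 9288 + 217/(-284) = 9288 - 1/284*217 = 9288 - 217/284 = 2637575/284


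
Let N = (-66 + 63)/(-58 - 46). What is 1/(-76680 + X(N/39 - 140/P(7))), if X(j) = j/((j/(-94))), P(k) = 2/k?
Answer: -1/76774 ≈ -1.3025e-5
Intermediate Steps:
N = 3/104 (N = -3/(-104) = -3*(-1/104) = 3/104 ≈ 0.028846)
X(j) = -94 (X(j) = j/((j*(-1/94))) = j/((-j/94)) = j*(-94/j) = -94)
1/(-76680 + X(N/39 - 140/P(7))) = 1/(-76680 - 94) = 1/(-76774) = -1/76774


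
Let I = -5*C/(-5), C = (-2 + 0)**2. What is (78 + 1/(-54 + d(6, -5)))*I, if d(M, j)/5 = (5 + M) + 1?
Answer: 938/3 ≈ 312.67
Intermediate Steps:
C = 4 (C = (-2)**2 = 4)
d(M, j) = 30 + 5*M (d(M, j) = 5*((5 + M) + 1) = 5*(6 + M) = 30 + 5*M)
I = 4 (I = -5*4/(-5) = -20*(-1/5) = 4)
(78 + 1/(-54 + d(6, -5)))*I = (78 + 1/(-54 + (30 + 5*6)))*4 = (78 + 1/(-54 + (30 + 30)))*4 = (78 + 1/(-54 + 60))*4 = (78 + 1/6)*4 = (469/6)*4 = 938/3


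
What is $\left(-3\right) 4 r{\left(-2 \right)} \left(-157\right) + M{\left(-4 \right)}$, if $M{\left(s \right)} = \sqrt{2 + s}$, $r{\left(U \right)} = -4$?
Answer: $-7536 + i \sqrt{2} \approx -7536.0 + 1.4142 i$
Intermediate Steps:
$\left(-3\right) 4 r{\left(-2 \right)} \left(-157\right) + M{\left(-4 \right)} = \left(-3\right) 4 \left(-4\right) \left(-157\right) + \sqrt{2 - 4} = \left(-12\right) \left(-4\right) \left(-157\right) + \sqrt{-2} = 48 \left(-157\right) + i \sqrt{2} = -7536 + i \sqrt{2}$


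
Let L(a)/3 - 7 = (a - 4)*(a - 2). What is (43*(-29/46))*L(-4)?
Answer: -205755/46 ≈ -4472.9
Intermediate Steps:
L(a) = 21 + 3*(-4 + a)*(-2 + a) (L(a) = 21 + 3*((a - 4)*(a - 2)) = 21 + 3*((-4 + a)*(-2 + a)) = 21 + 3*(-4 + a)*(-2 + a))
(43*(-29/46))*L(-4) = (43*(-29/46))*(45 - 18*(-4) + 3*(-4)²) = (43*(-29*1/46))*(45 + 72 + 3*16) = (43*(-29/46))*(45 + 72 + 48) = -1247/46*165 = -205755/46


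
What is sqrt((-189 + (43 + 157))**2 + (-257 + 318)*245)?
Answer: 9*sqrt(186) ≈ 122.74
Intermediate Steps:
sqrt((-189 + (43 + 157))**2 + (-257 + 318)*245) = sqrt((-189 + 200)**2 + 61*245) = sqrt(11**2 + 14945) = sqrt(121 + 14945) = sqrt(15066) = 9*sqrt(186)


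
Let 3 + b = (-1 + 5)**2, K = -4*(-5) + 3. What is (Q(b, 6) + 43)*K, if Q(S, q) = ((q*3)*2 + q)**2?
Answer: 41561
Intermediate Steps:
K = 23 (K = 20 + 3 = 23)
b = 13 (b = -3 + (-1 + 5)**2 = -3 + 4**2 = -3 + 16 = 13)
Q(S, q) = 49*q**2 (Q(S, q) = ((3*q)*2 + q)**2 = (6*q + q)**2 = (7*q)**2 = 49*q**2)
(Q(b, 6) + 43)*K = (49*6**2 + 43)*23 = (49*36 + 43)*23 = (1764 + 43)*23 = 1807*23 = 41561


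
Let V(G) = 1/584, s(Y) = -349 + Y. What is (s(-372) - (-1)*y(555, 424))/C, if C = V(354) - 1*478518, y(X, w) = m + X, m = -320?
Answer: 283824/279454511 ≈ 0.0010156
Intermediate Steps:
y(X, w) = -320 + X
V(G) = 1/584
C = -279454511/584 (C = 1/584 - 1*478518 = 1/584 - 478518 = -279454511/584 ≈ -4.7852e+5)
(s(-372) - (-1)*y(555, 424))/C = ((-349 - 372) - (-1)*(-320 + 555))/(-279454511/584) = (-721 - (-1)*235)*(-584/279454511) = (-721 - 1*(-235))*(-584/279454511) = (-721 + 235)*(-584/279454511) = -486*(-584/279454511) = 283824/279454511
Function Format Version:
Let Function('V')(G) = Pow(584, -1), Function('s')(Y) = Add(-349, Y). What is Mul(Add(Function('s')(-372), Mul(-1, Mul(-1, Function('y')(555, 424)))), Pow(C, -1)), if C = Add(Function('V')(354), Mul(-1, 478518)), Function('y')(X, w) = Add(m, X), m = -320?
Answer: Rational(283824, 279454511) ≈ 0.0010156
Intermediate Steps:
Function('y')(X, w) = Add(-320, X)
Function('V')(G) = Rational(1, 584)
C = Rational(-279454511, 584) (C = Add(Rational(1, 584), Mul(-1, 478518)) = Add(Rational(1, 584), -478518) = Rational(-279454511, 584) ≈ -4.7852e+5)
Mul(Add(Function('s')(-372), Mul(-1, Mul(-1, Function('y')(555, 424)))), Pow(C, -1)) = Mul(Add(Add(-349, -372), Mul(-1, Mul(-1, Add(-320, 555)))), Pow(Rational(-279454511, 584), -1)) = Mul(Add(-721, Mul(-1, Mul(-1, 235))), Rational(-584, 279454511)) = Mul(Add(-721, Mul(-1, -235)), Rational(-584, 279454511)) = Mul(Add(-721, 235), Rational(-584, 279454511)) = Mul(-486, Rational(-584, 279454511)) = Rational(283824, 279454511)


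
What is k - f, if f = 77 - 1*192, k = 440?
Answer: 555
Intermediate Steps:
f = -115 (f = 77 - 192 = -115)
k - f = 440 - 1*(-115) = 440 + 115 = 555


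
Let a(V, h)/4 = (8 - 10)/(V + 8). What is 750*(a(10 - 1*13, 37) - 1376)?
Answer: -1033200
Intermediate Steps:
a(V, h) = -8/(8 + V) (a(V, h) = 4*((8 - 10)/(V + 8)) = 4*(-2/(8 + V)) = -8/(8 + V))
750*(a(10 - 1*13, 37) - 1376) = 750*(-8/(8 + (10 - 1*13)) - 1376) = 750*(-8/(8 + (10 - 13)) - 1376) = 750*(-8/(8 - 3) - 1376) = 750*(-8/5 - 1376) = 750*(-6888/5) = -1033200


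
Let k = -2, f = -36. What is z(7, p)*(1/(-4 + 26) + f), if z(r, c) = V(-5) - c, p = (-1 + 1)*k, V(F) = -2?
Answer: 791/11 ≈ 71.909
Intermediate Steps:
p = 0 (p = (-1 + 1)*(-2) = 0*(-2) = 0)
z(r, c) = -2 - c
z(7, p)*(1/(-4 + 26) + f) = (-2 - 1*0)*(1/(-4 + 26) - 36) = (-2 + 0)*(1/22 - 36) = -2*(1/22 - 36) = -2*(-791/22) = 791/11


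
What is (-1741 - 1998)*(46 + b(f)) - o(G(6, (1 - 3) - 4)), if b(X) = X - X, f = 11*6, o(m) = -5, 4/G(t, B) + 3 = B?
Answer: -171989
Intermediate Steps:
G(t, B) = 4/(-3 + B)
f = 66
b(X) = 0
(-1741 - 1998)*(46 + b(f)) - o(G(6, (1 - 3) - 4)) = (-1741 - 1998)*(46 + 0) - 1*(-5) = -3739*46 + 5 = -171994 + 5 = -171989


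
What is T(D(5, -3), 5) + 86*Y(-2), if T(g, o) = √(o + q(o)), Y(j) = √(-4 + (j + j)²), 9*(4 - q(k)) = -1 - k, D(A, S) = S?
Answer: 172*√3 + √87/3 ≈ 301.02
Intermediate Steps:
q(k) = 37/9 + k/9 (q(k) = 4 - (-1 - k)/9 = 4 + (⅑ + k/9) = 37/9 + k/9)
Y(j) = √(-4 + 4*j²) (Y(j) = √(-4 + (2*j)²) = √(-4 + 4*j²))
T(g, o) = √(37/9 + 10*o/9) (T(g, o) = √(o + (37/9 + o/9)) = √(37/9 + 10*o/9))
T(D(5, -3), 5) + 86*Y(-2) = √(37 + 10*5)/3 + 86*(2*√(-1 + (-2)²)) = √(37 + 50)/3 + 86*(2*√(-1 + 4)) = √87/3 + 86*(2*√3) = √87/3 + 172*√3 = 172*√3 + √87/3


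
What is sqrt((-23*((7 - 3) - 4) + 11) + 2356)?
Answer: 3*sqrt(263) ≈ 48.652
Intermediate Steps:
sqrt((-23*((7 - 3) - 4) + 11) + 2356) = sqrt((-23*(4 - 4) + 11) + 2356) = sqrt((-23*0 + 11) + 2356) = sqrt((0 + 11) + 2356) = sqrt(11 + 2356) = sqrt(2367) = 3*sqrt(263)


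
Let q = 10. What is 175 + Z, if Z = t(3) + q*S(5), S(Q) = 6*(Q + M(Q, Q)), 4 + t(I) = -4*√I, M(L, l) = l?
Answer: 771 - 4*√3 ≈ 764.07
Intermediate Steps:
t(I) = -4 - 4*√I
S(Q) = 12*Q (S(Q) = 6*(Q + Q) = 6*(2*Q) = 12*Q)
Z = 596 - 4*√3 (Z = (-4 - 4*√3) + 10*(12*5) = (-4 - 4*√3) + 10*60 = (-4 - 4*√3) + 600 = 596 - 4*√3 ≈ 589.07)
175 + Z = 175 + (596 - 4*√3) = 771 - 4*√3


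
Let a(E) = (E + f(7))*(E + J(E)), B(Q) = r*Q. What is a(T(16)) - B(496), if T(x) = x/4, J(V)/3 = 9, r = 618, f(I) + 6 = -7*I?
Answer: -308109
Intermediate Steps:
f(I) = -6 - 7*I
J(V) = 27 (J(V) = 3*9 = 27)
T(x) = x/4 (T(x) = x*(¼) = x/4)
B(Q) = 618*Q
a(E) = (-55 + E)*(27 + E) (a(E) = (E + (-6 - 7*7))*(E + 27) = (E + (-6 - 49))*(27 + E) = (E - 55)*(27 + E) = (-55 + E)*(27 + E))
a(T(16)) - B(496) = (-1485 + ((¼)*16)² - 7*16) - 618*496 = (-1485 + 4² - 28*4) - 1*306528 = (-1485 + 16 - 112) - 306528 = -1581 - 306528 = -308109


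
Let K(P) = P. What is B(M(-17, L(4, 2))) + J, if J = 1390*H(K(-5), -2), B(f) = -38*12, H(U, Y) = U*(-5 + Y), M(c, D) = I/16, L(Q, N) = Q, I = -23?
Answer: 48194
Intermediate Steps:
M(c, D) = -23/16
B(f) = -456
J = 48650 (J = 1390*(-5*(-5 - 2)) = 1390*(-5*(-7)) = 1390*35 = 48650)
B(M(-17, L(4, 2))) + J = -456 + 48650 = 48194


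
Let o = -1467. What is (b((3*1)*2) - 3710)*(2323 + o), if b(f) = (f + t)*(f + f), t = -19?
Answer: -3309296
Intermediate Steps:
b(f) = 2*f*(-19 + f) (b(f) = (f - 19)*(f + f) = (-19 + f)*(2*f) = 2*f*(-19 + f))
(b((3*1)*2) - 3710)*(2323 + o) = (2*((3*1)*2)*(-19 + (3*1)*2) - 3710)*(2323 - 1467) = (2*(3*2)*(-19 + 3*2) - 3710)*856 = (2*6*(-19 + 6) - 3710)*856 = (2*6*(-13) - 3710)*856 = (-156 - 3710)*856 = -3866*856 = -3309296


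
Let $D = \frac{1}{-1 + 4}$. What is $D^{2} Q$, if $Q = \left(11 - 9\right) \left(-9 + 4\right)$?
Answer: $- \frac{10}{9} \approx -1.1111$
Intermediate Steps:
$Q = -10$ ($Q = 2 \left(-5\right) = -10$)
$D = \frac{1}{3} \approx 0.33333$
$D^{2} Q = \left(\frac{1}{3}\right)^{2} \left(-10\right) = \frac{1}{9} \left(-10\right) = - \frac{10}{9}$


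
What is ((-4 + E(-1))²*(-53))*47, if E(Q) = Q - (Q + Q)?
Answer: -22419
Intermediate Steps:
E(Q) = -Q (E(Q) = Q - 2*Q = -Q)
((-4 + E(-1))²*(-53))*47 = ((-4 - 1*(-1))²*(-53))*47 = ((-4 + 1)²*(-53))*47 = ((-3)²*(-53))*47 = (9*(-53))*47 = -477*47 = -22419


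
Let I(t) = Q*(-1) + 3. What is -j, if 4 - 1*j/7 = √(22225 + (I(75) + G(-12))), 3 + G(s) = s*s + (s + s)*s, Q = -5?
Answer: -28 + 21*√2518 ≈ 1025.8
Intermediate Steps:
G(s) = -3 + 3*s² (G(s) = -3 + (s*s + (s + s)*s) = -3 + (s² + (2*s)*s) = -3 + (s² + 2*s²) = -3 + 3*s²)
I(t) = 8 (I(t) = -5*(-1) + 3 = 5 + 3 = 8)
j = 28 - 21*√2518 (j = 28 - 7*√(22225 + (8 + (-3 + 3*(-12)²))) = 28 - 7*√(22225 + (8 + (-3 + 3*144))) = 28 - 7*√(22225 + (8 + (-3 + 432))) = 28 - 7*√(22225 + (8 + 429)) = 28 - 7*√(22225 + 437) = 28 - 21*√2518 ≈ -1025.8)
-j = -(28 - 21*√2518) = -28 + 21*√2518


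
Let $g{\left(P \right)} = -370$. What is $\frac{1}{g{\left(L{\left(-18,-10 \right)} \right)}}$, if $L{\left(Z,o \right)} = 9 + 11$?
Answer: $- \frac{1}{370} \approx -0.0027027$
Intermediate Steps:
$L{\left(Z,o \right)} = 20$
$\frac{1}{g{\left(L{\left(-18,-10 \right)} \right)}} = \frac{1}{-370} = - \frac{1}{370}$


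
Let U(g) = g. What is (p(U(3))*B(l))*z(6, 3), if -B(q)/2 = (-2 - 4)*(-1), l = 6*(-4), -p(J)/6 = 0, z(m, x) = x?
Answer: 0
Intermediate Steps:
p(J) = 0 (p(J) = -6*0 = 0)
l = -24
B(q) = -12 (B(q) = -2*(-2 - 4)*(-1) = -(-12)*(-1) = -2*6 = -12)
(p(U(3))*B(l))*z(6, 3) = (0*(-12))*3 = 0*3 = 0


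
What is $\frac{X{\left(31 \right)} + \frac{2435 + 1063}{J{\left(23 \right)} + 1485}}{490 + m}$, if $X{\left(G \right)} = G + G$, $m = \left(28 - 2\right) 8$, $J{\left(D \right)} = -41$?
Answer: $\frac{46513}{503956} \approx 0.092296$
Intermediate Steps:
$m = 208$ ($m = 26 \cdot 8 = 208$)
$X{\left(G \right)} = 2 G$
$\frac{X{\left(31 \right)} + \frac{2435 + 1063}{J{\left(23 \right)} + 1485}}{490 + m} = \frac{2 \cdot 31 + \frac{2435 + 1063}{-41 + 1485}}{490 + 208} = \frac{62 + \frac{3498}{1444}}{698} = \left(62 + 3498 \cdot \frac{1}{1444}\right) \frac{1}{698} = \left(62 + \frac{1749}{722}\right) \frac{1}{698} = \frac{46513}{722} \cdot \frac{1}{698} = \frac{46513}{503956}$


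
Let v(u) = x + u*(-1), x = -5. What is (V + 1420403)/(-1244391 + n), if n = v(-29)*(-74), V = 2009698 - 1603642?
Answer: -1826459/1246167 ≈ -1.4657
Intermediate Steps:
V = 406056
v(u) = -5 - u (v(u) = -5 + u*(-1) = -5 - u)
n = -1776 (n = (-5 - 1*(-29))*(-74) = (-5 + 29)*(-74) = 24*(-74) = -1776)
(V + 1420403)/(-1244391 + n) = (406056 + 1420403)/(-1244391 - 1776) = 1826459/(-1246167) = 1826459*(-1/1246167) = -1826459/1246167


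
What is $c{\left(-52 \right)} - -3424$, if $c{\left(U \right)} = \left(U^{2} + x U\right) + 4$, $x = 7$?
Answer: $5768$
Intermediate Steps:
$c{\left(U \right)} = 4 + U^{2} + 7 U$ ($c{\left(U \right)} = \left(U^{2} + 7 U\right) + 4 = 4 + U^{2} + 7 U$)
$c{\left(-52 \right)} - -3424 = \left(4 + \left(-52\right)^{2} + 7 \left(-52\right)\right) - -3424 = \left(4 + 2704 - 364\right) + 3424 = 2344 + 3424 = 5768$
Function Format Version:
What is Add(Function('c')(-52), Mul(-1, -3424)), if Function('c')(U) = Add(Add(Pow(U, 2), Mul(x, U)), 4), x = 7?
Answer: 5768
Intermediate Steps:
Function('c')(U) = Add(4, Pow(U, 2), Mul(7, U)) (Function('c')(U) = Add(Add(Pow(U, 2), Mul(7, U)), 4) = Add(4, Pow(U, 2), Mul(7, U)))
Add(Function('c')(-52), Mul(-1, -3424)) = Add(Add(4, Pow(-52, 2), Mul(7, -52)), Mul(-1, -3424)) = Add(Add(4, 2704, -364), 3424) = Add(2344, 3424) = 5768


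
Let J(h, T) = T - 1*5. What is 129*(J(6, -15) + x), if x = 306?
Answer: 36894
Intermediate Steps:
J(h, T) = -5 + T (J(h, T) = T - 5 = -5 + T)
129*(J(6, -15) + x) = 129*((-5 - 15) + 306) = 129*(-20 + 306) = 129*286 = 36894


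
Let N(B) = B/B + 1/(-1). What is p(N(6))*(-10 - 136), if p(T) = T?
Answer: 0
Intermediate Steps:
N(B) = 0 (N(B) = 1 + 1*(-1) = 1 - 1 = 0)
p(N(6))*(-10 - 136) = 0*(-10 - 136) = 0*(-146) = 0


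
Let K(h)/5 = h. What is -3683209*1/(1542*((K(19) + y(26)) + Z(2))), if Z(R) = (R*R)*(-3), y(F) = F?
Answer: -3683209/168078 ≈ -21.914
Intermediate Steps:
K(h) = 5*h
Z(R) = -3*R**2 (Z(R) = R**2*(-3) = -3*R**2)
-3683209*1/(1542*((K(19) + y(26)) + Z(2))) = -3683209*1/(1542*((5*19 + 26) - 3*2**2)) = -3683209*1/(1542*((95 + 26) - 3*4)) = -3683209*1/(1542*(121 - 12)) = -3683209/(1542*109) = -3683209/168078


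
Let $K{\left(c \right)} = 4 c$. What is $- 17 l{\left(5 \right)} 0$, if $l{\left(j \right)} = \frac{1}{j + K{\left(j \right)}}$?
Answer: $0$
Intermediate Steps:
$l{\left(j \right)} = \frac{1}{5 j}$ ($l{\left(j \right)} = \frac{1}{j + 4 j} = \frac{1}{5 j}$)
$- 17 l{\left(5 \right)} 0 = - 17 \frac{1}{5 \cdot 5} \cdot 0 = - 17 \cdot \frac{1}{5} \cdot \frac{1}{5} \cdot 0 = \left(-17\right) \frac{1}{25} \cdot 0 = \left(- \frac{17}{25}\right) 0 = 0$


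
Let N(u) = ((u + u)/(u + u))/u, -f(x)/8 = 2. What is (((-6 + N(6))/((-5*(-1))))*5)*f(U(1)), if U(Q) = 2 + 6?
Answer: 280/3 ≈ 93.333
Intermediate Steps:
U(Q) = 8
f(x) = -16 (f(x) = -8*2 = -16)
N(u) = 1/u (N(u) = ((2*u)/((2*u)))/u = ((2*u)*(1/(2*u)))/u = 1/u)
(((-6 + N(6))/((-5*(-1))))*5)*f(U(1)) = (((-6 + 1/6)/((-5*(-1))))*5)*(-16) = (((-6 + 1/6)/5)*5)*(-16) = (-35/6*1/5*5)*(-16) = -7/6*5*(-16) = -35/6*(-16) = 280/3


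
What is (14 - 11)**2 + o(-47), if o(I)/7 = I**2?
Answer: 15472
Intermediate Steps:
o(I) = 7*I**2
(14 - 11)**2 + o(-47) = (14 - 11)**2 + 7*(-47)**2 = 3**2 + 7*2209 = 9 + 15463 = 15472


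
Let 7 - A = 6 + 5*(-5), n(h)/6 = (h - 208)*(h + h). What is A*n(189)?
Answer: -1120392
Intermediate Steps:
n(h) = 12*h*(-208 + h) (n(h) = 6*((h - 208)*(h + h)) = 6*((-208 + h)*(2*h)) = 6*(2*h*(-208 + h)) = 12*h*(-208 + h))
A = 26 (A = 7 - (6 + 5*(-5)) = 7 - (6 - 25) = 7 - 1*(-19) = 7 + 19 = 26)
A*n(189) = 26*(12*189*(-208 + 189)) = 26*(12*189*(-19)) = 26*(-43092) = -1120392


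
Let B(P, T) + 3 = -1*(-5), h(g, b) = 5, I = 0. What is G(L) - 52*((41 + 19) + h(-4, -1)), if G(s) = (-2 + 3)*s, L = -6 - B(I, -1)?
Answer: -3388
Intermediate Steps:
B(P, T) = 2 (B(P, T) = -3 - 1*(-5) = -3 + 5 = 2)
L = -8 (L = -6 - 1*2 = -6 - 2 = -8)
G(s) = s (G(s) = 1*s = s)
G(L) - 52*((41 + 19) + h(-4, -1)) = -8 - 52*((41 + 19) + 5) = -8 - 52*(60 + 5) = -8 - 52*65 = -8 - 3380 = -3388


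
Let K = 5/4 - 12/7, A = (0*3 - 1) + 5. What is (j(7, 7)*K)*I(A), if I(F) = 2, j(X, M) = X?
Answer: -13/2 ≈ -6.5000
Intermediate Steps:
A = 4 (A = (0 - 1) + 5 = -1 + 5 = 4)
K = -13/28 (K = 5*(1/4) - 12*1/7 = 5/4 - 12/7 = -13/28 ≈ -0.46429)
(j(7, 7)*K)*I(A) = (7*(-13/28))*2 = -13/4*2 = -13/2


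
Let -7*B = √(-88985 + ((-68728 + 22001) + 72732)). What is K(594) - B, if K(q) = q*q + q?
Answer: 353430 + 2*I*√15745/7 ≈ 3.5343e+5 + 35.851*I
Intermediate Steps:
K(q) = q + q² (K(q) = q² + q = q + q²)
B = -2*I*√15745/7 (B = -√(-88985 + ((-68728 + 22001) + 72732))/7 = -√(-88985 + (-46727 + 72732))/7 = -√(-88985 + 26005)/7 = -2*I*√15745/7 ≈ -35.851*I)
K(594) - B = 594*(1 + 594) - (-2)*I*√15745/7 = 594*595 + 2*I*√15745/7 = 353430 + 2*I*√15745/7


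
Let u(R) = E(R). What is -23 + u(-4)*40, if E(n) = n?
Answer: -183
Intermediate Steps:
u(R) = R
-23 + u(-4)*40 = -23 - 4*40 = -23 - 160 = -183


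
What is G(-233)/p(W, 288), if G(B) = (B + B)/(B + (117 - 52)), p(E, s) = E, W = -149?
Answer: -233/12516 ≈ -0.018616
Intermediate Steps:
G(B) = 2*B/(65 + B) (G(B) = (2*B)/(B + 65) = (2*B)/(65 + B) = 2*B/(65 + B))
G(-233)/p(W, 288) = (2*(-233)/(65 - 233))/(-149) = (2*(-233)/(-168))*(-1/149) = (2*(-233)*(-1/168))*(-1/149) = (233/84)*(-1/149) = -233/12516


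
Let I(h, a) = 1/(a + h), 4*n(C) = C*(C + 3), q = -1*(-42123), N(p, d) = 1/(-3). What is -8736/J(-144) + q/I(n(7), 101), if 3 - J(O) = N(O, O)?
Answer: 49889547/10 ≈ 4.9890e+6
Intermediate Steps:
N(p, d) = -⅓
q = 42123
J(O) = 10/3 (J(O) = 3 - 1*(-⅓) = 3 + ⅓ = 10/3)
n(C) = C*(3 + C)/4 (n(C) = (C*(C + 3))/4 = (C*(3 + C))/4 = C*(3 + C)/4)
-8736/J(-144) + q/I(n(7), 101) = -8736/10/3 + 42123/(1/(101 + (¼)*7*(3 + 7))) = -8736*3/10 + 42123/(1/(101 + (¼)*7*10)) = -13104/5 + 42123/(1/(101 + 35/2)) = -13104/5 + 42123/(1/(237/2)) = -13104/5 + 42123/(2/237) = -13104/5 + 42123*(237/2) = -13104/5 + 9983151/2 = 49889547/10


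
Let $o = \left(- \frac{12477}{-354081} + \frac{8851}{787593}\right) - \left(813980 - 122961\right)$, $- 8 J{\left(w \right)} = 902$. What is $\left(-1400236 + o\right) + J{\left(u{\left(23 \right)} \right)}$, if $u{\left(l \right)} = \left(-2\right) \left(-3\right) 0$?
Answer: $- \frac{777631069905564125}{371828956044} \approx -2.0914 \cdot 10^{6}$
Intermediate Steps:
$u{\left(l \right)} = 0$ ($u{\left(l \right)} = 6 \cdot 0 = 0$)
$J{\left(w \right)} = - \frac{451}{4}$ ($J{\left(w \right)} = \left(- \frac{1}{8}\right) 902 = - \frac{451}{4}$)
$o = - \frac{64235214023885945}{92957239011}$ ($o = \left(\left(-12477\right) \left(- \frac{1}{354081}\right) + 8851 \cdot \frac{1}{787593}\right) - 691019 = \left(\frac{4159}{118027} + \frac{8851}{787593}\right) - 691019 = \frac{4320256264}{92957239011} - 691019 = - \frac{64235214023885945}{92957239011} \approx -6.9102 \cdot 10^{5}$)
$\left(-1400236 + o\right) + J{\left(u{\left(23 \right)} \right)} = \left(-1400236 - \frac{64235214023885945}{92957239011}\right) - \frac{451}{4} = - \frac{194397286547692541}{92957239011} - \frac{451}{4} = - \frac{777631069905564125}{371828956044}$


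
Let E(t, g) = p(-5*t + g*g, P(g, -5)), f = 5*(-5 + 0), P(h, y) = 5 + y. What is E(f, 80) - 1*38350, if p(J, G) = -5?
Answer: -38355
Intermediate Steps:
f = -25 (f = 5*(-5) = -25)
E(t, g) = -5
E(f, 80) - 1*38350 = -5 - 1*38350 = -5 - 38350 = -38355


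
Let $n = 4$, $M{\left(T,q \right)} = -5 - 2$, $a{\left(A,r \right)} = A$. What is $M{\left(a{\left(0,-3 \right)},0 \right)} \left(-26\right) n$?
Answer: $728$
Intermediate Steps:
$M{\left(T,q \right)} = -7$
$M{\left(a{\left(0,-3 \right)},0 \right)} \left(-26\right) n = \left(-7\right) \left(-26\right) 4 = 182 \cdot 4 = 728$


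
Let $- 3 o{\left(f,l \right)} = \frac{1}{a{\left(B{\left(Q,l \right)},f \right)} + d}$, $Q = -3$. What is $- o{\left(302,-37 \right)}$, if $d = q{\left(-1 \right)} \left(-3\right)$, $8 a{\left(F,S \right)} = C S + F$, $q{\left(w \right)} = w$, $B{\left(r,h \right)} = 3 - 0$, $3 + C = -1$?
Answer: $- \frac{8}{3543} \approx -0.002258$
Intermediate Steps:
$C = -4$ ($C = -3 - 1 = -4$)
$B{\left(r,h \right)} = 3$ ($B{\left(r,h \right)} = 3 + 0 = 3$)
$a{\left(F,S \right)} = - \frac{S}{2} + \frac{F}{8}$ ($a{\left(F,S \right)} = \frac{- 4 S + F}{8} = \frac{F - 4 S}{8} = - \frac{S}{2} + \frac{F}{8}$)
$d = 3$ ($d = \left(-1\right) \left(-3\right) = 3$)
$o{\left(f,l \right)} = - \frac{1}{3 \left(\frac{27}{8} - \frac{f}{2}\right)}$ ($o{\left(f,l \right)} = - \frac{1}{3 \left(\left(- \frac{f}{2} + \frac{1}{8} \cdot 3\right) + 3\right)} = - \frac{1}{3 \left(\left(- \frac{f}{2} + \frac{3}{8}\right) + 3\right)} = - \frac{1}{3 \left(\left(\frac{3}{8} - \frac{f}{2}\right) + 3\right)} = - \frac{1}{3 \left(\frac{27}{8} - \frac{f}{2}\right)}$)
$- o{\left(302,-37 \right)} = - \frac{8}{3 \left(-27 + 4 \cdot 302\right)} = - \frac{8}{3 \left(-27 + 1208\right)} = - \frac{8}{3 \cdot 1181} = \left(-1\right) \frac{8}{3543} = - \frac{8}{3543}$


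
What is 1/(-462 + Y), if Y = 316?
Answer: -1/146 ≈ -0.0068493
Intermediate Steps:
1/(-462 + Y) = 1/(-462 + 316) = 1/(-146) = -1/146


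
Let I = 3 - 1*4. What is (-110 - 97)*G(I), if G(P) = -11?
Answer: 2277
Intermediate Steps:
I = -1 (I = 3 - 4 = -1)
(-110 - 97)*G(I) = (-110 - 97)*(-11) = -207*(-11) = 2277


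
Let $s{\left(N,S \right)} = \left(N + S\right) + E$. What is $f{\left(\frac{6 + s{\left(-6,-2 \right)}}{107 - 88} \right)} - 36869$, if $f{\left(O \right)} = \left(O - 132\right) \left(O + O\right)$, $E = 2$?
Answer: $-36869$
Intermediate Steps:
$s{\left(N,S \right)} = 2 + N + S$ ($s{\left(N,S \right)} = \left(N + S\right) + 2 = 2 + N + S$)
$f{\left(O \right)} = 2 O \left(-132 + O\right)$ ($f{\left(O \right)} = \left(-132 + O\right) 2 O = 2 O \left(-132 + O\right)$)
$f{\left(\frac{6 + s{\left(-6,-2 \right)}}{107 - 88} \right)} - 36869 = 2 \frac{6 - 6}{107 - 88} \left(-132 + \frac{6 - 6}{107 - 88}\right) - 36869 = 2 \frac{6 - 6}{19} \left(-132 + \frac{6 - 6}{19}\right) - 36869 = 2 \cdot 0 \cdot \frac{1}{19} \left(-132 + 0 \cdot \frac{1}{19}\right) - 36869 = 2 \cdot 0 \left(-132 + 0\right) - 36869 = 2 \cdot 0 \left(-132\right) - 36869 = 0 - 36869 = -36869$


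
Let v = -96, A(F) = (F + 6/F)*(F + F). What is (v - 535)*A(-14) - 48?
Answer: -254972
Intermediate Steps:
A(F) = 2*F*(F + 6/F) (A(F) = (F + 6/F)*(2*F) = 2*F*(F + 6/F))
(v - 535)*A(-14) - 48 = (-96 - 535)*(12 + 2*(-14)²) - 48 = -631*(12 + 2*196) - 48 = -631*(12 + 392) - 48 = -631*404 - 48 = -254924 - 48 = -254972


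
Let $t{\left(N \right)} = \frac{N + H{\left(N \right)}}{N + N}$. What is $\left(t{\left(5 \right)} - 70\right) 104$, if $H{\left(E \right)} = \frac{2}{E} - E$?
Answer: $- \frac{181896}{25} \approx -7275.8$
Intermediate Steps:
$H{\left(E \right)} = - E + \frac{2}{E}$
$t{\left(N \right)} = \frac{1}{N^{2}}$ ($t{\left(N \right)} = \frac{N - \left(N - \frac{2}{N}\right)}{N + N} = \frac{2 \frac{1}{N}}{2 N} = \frac{2}{N} \frac{1}{2 N} = \frac{1}{N^{2}}$)
$\left(t{\left(5 \right)} - 70\right) 104 = \left(\frac{1}{25} - 70\right) 104 = \left(- \frac{1749}{25}\right) 104 = - \frac{181896}{25}$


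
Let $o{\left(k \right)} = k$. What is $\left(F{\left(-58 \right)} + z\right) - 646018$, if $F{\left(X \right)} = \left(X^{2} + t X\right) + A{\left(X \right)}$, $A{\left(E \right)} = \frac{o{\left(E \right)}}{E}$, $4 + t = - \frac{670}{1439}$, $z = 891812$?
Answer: $\frac{358912509}{1439} \approx 2.4942 \cdot 10^{5}$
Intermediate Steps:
$t = - \frac{6426}{1439}$ ($t = -4 - \frac{670}{1439} = - \frac{6426}{1439} \approx -4.4656$)
$A{\left(E \right)} = 1$ ($A{\left(E \right)} = \frac{E}{E} = 1$)
$F{\left(X \right)} = 1 + X^{2} - \frac{6426 X}{1439}$ ($F{\left(X \right)} = \left(X^{2} - \frac{6426 X}{1439}\right) + 1 = 1 + X^{2} - \frac{6426 X}{1439}$)
$\left(F{\left(-58 \right)} + z\right) - 646018 = \left(\left(1 + \left(-58\right)^{2} - - \frac{372708}{1439}\right) + 891812\right) - 646018 = \left(\left(1 + 3364 + \frac{372708}{1439}\right) + 891812\right) - 646018 = \left(\frac{5214943}{1439} + 891812\right) - 646018 = \frac{1288532411}{1439} - 646018 = \frac{358912509}{1439}$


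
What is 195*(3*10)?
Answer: 5850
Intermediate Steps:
195*(3*10) = 195*30 = 5850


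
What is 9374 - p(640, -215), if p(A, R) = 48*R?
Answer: 19694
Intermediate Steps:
9374 - p(640, -215) = 9374 - 48*(-215) = 9374 - 1*(-10320) = 9374 + 10320 = 19694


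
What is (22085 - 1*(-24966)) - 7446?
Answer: 39605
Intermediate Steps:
(22085 - 1*(-24966)) - 7446 = (22085 + 24966) - 7446 = 47051 - 7446 = 39605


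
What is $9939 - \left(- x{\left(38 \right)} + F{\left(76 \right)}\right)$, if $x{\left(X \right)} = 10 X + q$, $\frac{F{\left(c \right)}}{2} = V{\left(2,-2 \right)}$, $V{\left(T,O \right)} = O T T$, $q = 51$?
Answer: $10386$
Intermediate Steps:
$V{\left(T,O \right)} = O T^{2}$
$F{\left(c \right)} = -16$ ($F{\left(c \right)} = 2 \left(- 2 \cdot 2^{2}\right) = 2 \left(\left(-2\right) 4\right) = 2 \left(-8\right) = -16$)
$x{\left(X \right)} = 51 + 10 X$ ($x{\left(X \right)} = 10 X + 51 = 51 + 10 X$)
$9939 - \left(- x{\left(38 \right)} + F{\left(76 \right)}\right) = 9939 + \left(\left(51 + 10 \cdot 38\right) - -16\right) = 9939 + \left(\left(51 + 380\right) + 16\right) = 9939 + \left(431 + 16\right) = 9939 + 447 = 10386$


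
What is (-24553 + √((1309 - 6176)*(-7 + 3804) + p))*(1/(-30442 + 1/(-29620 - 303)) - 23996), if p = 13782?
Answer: 536687811561772415/910915967 - 21858339574055*I*√18466217/910915967 ≈ 5.8917e+8 - 1.0312e+8*I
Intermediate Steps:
(-24553 + √((1309 - 6176)*(-7 + 3804) + p))*(1/(-30442 + 1/(-29620 - 303)) - 23996) = (-24553 + √((1309 - 6176)*(-7 + 3804) + 13782))*(1/(-30442 + 1/(-29620 - 303)) - 23996) = (-24553 + √(-4867*3797 + 13782))*(1/(-30442 + 1/(-29923)) - 23996) = (-24553 + √(-18479999 + 13782))*(1/(-30442 - 1/29923) - 23996) = (-24553 + √(-18466217))*(1/(-910915967/29923) - 23996) = (-24553 + I*√18466217)*(-29923/910915967 - 23996) = (-24553 + I*√18466217)*(-21858339574055/910915967) = 536687811561772415/910915967 - 21858339574055*I*√18466217/910915967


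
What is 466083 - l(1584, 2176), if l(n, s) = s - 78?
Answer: 463985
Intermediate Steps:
l(n, s) = -78 + s
466083 - l(1584, 2176) = 466083 - (-78 + 2176) = 466083 - 1*2098 = 466083 - 2098 = 463985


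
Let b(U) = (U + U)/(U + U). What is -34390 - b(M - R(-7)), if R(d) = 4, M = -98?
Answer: -34391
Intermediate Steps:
b(U) = 1 (b(U) = (2*U)/((2*U)) = (2*U)*(1/(2*U)) = 1)
-34390 - b(M - R(-7)) = -34390 - 1*1 = -34390 - 1 = -34391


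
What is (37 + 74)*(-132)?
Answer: -14652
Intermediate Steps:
(37 + 74)*(-132) = 111*(-132) = -14652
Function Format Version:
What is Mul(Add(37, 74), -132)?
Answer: -14652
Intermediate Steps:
Mul(Add(37, 74), -132) = Mul(111, -132) = -14652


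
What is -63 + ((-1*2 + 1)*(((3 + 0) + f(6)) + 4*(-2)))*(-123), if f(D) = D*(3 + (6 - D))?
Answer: 1536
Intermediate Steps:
f(D) = D*(9 - D)
-63 + ((-1*2 + 1)*(((3 + 0) + f(6)) + 4*(-2)))*(-123) = -63 + ((-1*2 + 1)*(((3 + 0) + 6*(9 - 1*6)) + 4*(-2)))*(-123) = -63 + ((-2 + 1)*((3 + 6*(9 - 6)) - 8))*(-123) = -63 - ((3 + 6*3) - 8)*(-123) = -63 - ((3 + 18) - 8)*(-123) = -63 - (21 - 8)*(-123) = -63 - 1*13*(-123) = -63 - 13*(-123) = -63 + 1599 = 1536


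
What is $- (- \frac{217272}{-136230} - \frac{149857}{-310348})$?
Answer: $- \frac{14640824961}{7046451340} \approx -2.0778$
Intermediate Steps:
$- (- \frac{217272}{-136230} - \frac{149857}{-310348}) = - (\left(-217272\right) \left(- \frac{1}{136230}\right) - - \frac{149857}{310348}) = - (\frac{36212}{22705} + \frac{149857}{310348}) = \left(-1\right) \frac{14640824961}{7046451340} = - \frac{14640824961}{7046451340}$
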